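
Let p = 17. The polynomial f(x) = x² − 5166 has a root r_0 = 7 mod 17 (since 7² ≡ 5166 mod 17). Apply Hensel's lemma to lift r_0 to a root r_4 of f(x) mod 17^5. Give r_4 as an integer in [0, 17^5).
r_4 = 232006 (mod 1419857)

Hensel's recurrence: r_{i+1} = r_i − f(r_i)·(f′(r_i))^{-1} mod 17^{i+2}, with f′(x) = 2x. Iterate:
  r_0 = 7 (mod 17)
  r_1 = 228 (mod 289)
  r_2 = 1095 (mod 4913)
  r_3 = 64964 (mod 83521)
  r_4 = 232006 (mod 1419857)
Final: r_4 = 232006, and one checks f(r_4) ≡ 0 mod 17^5.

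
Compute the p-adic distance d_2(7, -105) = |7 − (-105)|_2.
d_2(7, -105) = 1/16

Step 1 — x − y = 7 − (-105) = 112. Step 2 — v_2(112) = 4 (factor: 112 = (2^4 · 7); the sign does not affect v_p). Step 3 — |x − y|_2 = 2^{-4} = 1/16.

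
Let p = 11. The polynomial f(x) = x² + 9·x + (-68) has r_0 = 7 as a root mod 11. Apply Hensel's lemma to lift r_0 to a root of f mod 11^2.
r_1 = 84 (mod 121)

Hensel: r_{i+1} = r_i − f(r_i)·(f′(r_i))^{-1} mod 11^{i+2}, f′(x) = 2x + 9. Iterate:
  r_0 = 7 (mod 11)
  r_1 = 84 (mod 121)
Final: r = 84 satisfies f(r) ≡ 0 mod 11^2.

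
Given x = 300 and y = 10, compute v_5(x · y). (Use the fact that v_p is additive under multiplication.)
v_5(3000) = 3

v_p(x) = 2 (factor: 300 = 5^2 · 12); v_p(y) = 1 (factor: 10 = 5^1 · 2). Additivity: v_p(xy) = v_p(x) + v_p(y) = 2 + 1 = 3. (Direct check: xy = 3000 = 5^3 · (24).)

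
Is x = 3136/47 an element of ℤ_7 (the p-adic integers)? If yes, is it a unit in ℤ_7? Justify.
x ∈ ℤ_7 but not a unit; v_7(x) = 2 > 0

ℤ_7 = {x ∈ ℚ_7 : v_7(x) ≥ 0} and ℤ_7^× = {x ∈ ℤ_7 : v_7(x) = 0}. Here v_7(3136/47) = v_7(num) − v_7(den) = 2; compare against these criteria.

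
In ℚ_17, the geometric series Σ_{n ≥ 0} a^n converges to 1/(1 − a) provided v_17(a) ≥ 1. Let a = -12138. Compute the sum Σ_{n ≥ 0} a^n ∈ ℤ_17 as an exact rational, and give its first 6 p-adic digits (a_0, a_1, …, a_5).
Σ a^n = 1/(1 − a) = 1/12139;  first 6 digits = (1, 0, 9, 14, 12, 1)

v_17(a) = 2 ≥ 1, so the series converges in ℤ_17 to 1/(1 − a) = 1/(1 − (-12138)) = 1/12139. Expand this rational in ℤ_17: compute digits iteratively via d_i = x_i mod 17, x_{i+1} = (x_i − d_i)/17. The first 6 digits are (1, 0, 9, 14, 12, 1).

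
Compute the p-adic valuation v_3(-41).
v_3(-41) = 0

v_3(n) is the largest exponent k such that 3^k divides n. Factor out: -41 = -3^0 · 41. (Sign doesn't affect v_p.) So v_3(-41) = 0.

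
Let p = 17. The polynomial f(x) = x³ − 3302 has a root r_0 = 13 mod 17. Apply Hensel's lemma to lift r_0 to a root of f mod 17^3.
r_2 = 4654 (mod 4913)

Hensel: r_{i+1} = r_i − f(r_i)/f′(r_i) mod 17^{i+2}, where f′(x) = 3x². Iterate:
  r_0 = 13 (mod 17)
  r_1 = 30 (mod 289)
  r_2 = 4654 (mod 4913)
Final: r = 4654 with f(r) ≡ 0 mod 17^3.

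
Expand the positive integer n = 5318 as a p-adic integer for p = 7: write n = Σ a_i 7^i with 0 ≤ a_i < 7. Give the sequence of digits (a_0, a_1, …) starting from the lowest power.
(a_0, a_1, …) = (5, 3, 3, 1, 2)

Repeated division by 7 gives the digits low-to-high: 5318 = 5 + 3·7^1 + 3·7^2 + 1·7^3 + 2·7^4. Digit sequence: (5, 3, 3, 1, 2).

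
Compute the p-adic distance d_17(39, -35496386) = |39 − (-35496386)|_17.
d_17(39, -35496386) = 1/1419857

Step 1 — x − y = 39 − (-35496386) = 35496425. Step 2 — v_17(35496425) = 5 (factor: 35496425 = (17^5 · 25); the sign does not affect v_p). Step 3 — |x − y|_17 = 17^{-5} = 1/1419857.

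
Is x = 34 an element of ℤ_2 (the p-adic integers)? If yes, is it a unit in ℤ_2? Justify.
x ∈ ℤ_2 but not a unit; v_2(x) = 1 > 0

ℤ_2 = {x ∈ ℚ_2 : v_2(x) ≥ 0} and ℤ_2^× = {x ∈ ℤ_2 : v_2(x) = 0}. Here v_2(34) = v_2(num) − v_2(den) = 1; compare against these criteria.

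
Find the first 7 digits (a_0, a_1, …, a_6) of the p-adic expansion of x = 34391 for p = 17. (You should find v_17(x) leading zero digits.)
(a_0, …, a_6) = (0, 0, 0, 7, 0, 0, 0)

v_17(34391) = 3, so a_0 = ... = a_2 = 0. Factor out: x = 17^3 · u with u = 7 a unit in ℤ_17. Expand u iteratively via a_{v+i} = u_i mod 17, u_{i+1} = (u_i − a_{v+i})/17:
  u_0 = 7;  a_3 = 7;  u_1 = (u_0 − 7)/17 = 0
  u_1 = 0;  a_4 = 0;  u_2 = (u_1 − 0)/17 = 0
  u_2 = 0;  a_5 = 0;  u_3 = (u_2 − 0)/17 = 0
  u_3 = 0;  a_6 = 0;  u_4 = (u_3 − 0)/17 = 0
Digits: (0, 0, 0, 7, 0, 0, 0).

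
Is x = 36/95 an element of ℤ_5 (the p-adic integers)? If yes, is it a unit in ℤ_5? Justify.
x ∉ ℤ_5 (v_5(x) = -1 < 0)

ℤ_5 = {x ∈ ℚ_5 : v_5(x) ≥ 0} and ℤ_5^× = {x ∈ ℤ_5 : v_5(x) = 0}. Here v_5(36/95) = v_5(num) − v_5(den) = -1; compare against these criteria.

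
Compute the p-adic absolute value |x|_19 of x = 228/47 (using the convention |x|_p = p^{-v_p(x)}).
|228/47|_19 = 1/19

Step 1 — compute v_19(x) by factoring powers of 19 out of the numerator and denominator: v_19(228/47) = 1. Step 2 — apply |x|_p = p^{-v_p(x)} = 19^{-1} = 1/19.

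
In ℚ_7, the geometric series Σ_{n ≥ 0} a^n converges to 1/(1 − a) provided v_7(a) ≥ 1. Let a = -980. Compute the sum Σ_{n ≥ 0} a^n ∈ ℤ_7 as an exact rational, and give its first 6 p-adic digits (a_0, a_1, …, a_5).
Σ a^n = 1/(1 − a) = 1/981;  first 6 digits = (1, 0, 1, 4, 0, 1)

v_7(a) = 2 ≥ 1, so the series converges in ℤ_7 to 1/(1 − a) = 1/(1 − (-980)) = 1/981. Expand this rational in ℤ_7: compute digits iteratively via d_i = x_i mod 7, x_{i+1} = (x_i − d_i)/7. The first 6 digits are (1, 0, 1, 4, 0, 1).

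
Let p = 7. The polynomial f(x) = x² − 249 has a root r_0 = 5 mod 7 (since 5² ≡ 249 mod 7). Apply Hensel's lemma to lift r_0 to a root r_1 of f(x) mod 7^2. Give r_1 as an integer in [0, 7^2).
r_1 = 47 (mod 49)

Hensel's recurrence: r_{i+1} = r_i − f(r_i)·(f′(r_i))^{-1} mod 7^{i+2}, with f′(x) = 2x. Iterate:
  r_0 = 5 (mod 7)
  r_1 = 47 (mod 49)
Final: r_1 = 47, and one checks f(r_1) ≡ 0 mod 7^2.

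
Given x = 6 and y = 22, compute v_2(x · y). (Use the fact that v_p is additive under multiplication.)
v_2(132) = 2

v_p(x) = 1 (factor: 6 = 2^1 · 3); v_p(y) = 1 (factor: 22 = 2^1 · 11). Additivity: v_p(xy) = v_p(x) + v_p(y) = 1 + 1 = 2. (Direct check: xy = 132 = 2^2 · (33).)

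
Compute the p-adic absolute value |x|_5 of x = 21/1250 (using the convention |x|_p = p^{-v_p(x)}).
|21/1250|_5 = 625

Step 1 — compute v_5(x) by factoring powers of 5 out of the numerator and denominator: v_5(21/1250) = -4. Step 2 — apply |x|_p = p^{-v_p(x)} = 5^{4} = 625.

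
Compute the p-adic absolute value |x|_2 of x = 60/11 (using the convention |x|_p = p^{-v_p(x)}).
|60/11|_2 = 1/4

Step 1 — compute v_2(x) by factoring powers of 2 out of the numerator and denominator: v_2(60/11) = 2. Step 2 — apply |x|_p = p^{-v_p(x)} = 2^{-2} = 1/4.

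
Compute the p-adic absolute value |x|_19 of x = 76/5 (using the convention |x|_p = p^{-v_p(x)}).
|76/5|_19 = 1/19

Step 1 — compute v_19(x) by factoring powers of 19 out of the numerator and denominator: v_19(76/5) = 1. Step 2 — apply |x|_p = p^{-v_p(x)} = 19^{-1} = 1/19.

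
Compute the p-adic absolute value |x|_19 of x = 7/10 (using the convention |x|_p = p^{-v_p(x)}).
|7/10|_19 = 1

Step 1 — compute v_19(x) by factoring powers of 19 out of the numerator and denominator: v_19(7/10) = 0. Step 2 — apply |x|_p = p^{-v_p(x)} = 19^{0} = 1.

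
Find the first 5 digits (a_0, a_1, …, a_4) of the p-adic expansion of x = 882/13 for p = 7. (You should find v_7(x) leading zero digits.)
(a_0, …, a_4) = (0, 0, 3, 3, 6)

v_7(882/13) = 2, so a_0 = ... = a_1 = 0. Factor out: x = 7^2 · u with u = 18/13 a unit in ℤ_7. Expand u iteratively via a_{v+i} = u_i mod 7, u_{i+1} = (u_i − a_{v+i})/7:
  u_0 = 18/13;  a_2 = 3;  u_1 = (u_0 − 3)/7 = -3/13
  u_1 = -3/13;  a_3 = 3;  u_2 = (u_1 − 3)/7 = -6/13
  u_2 = -6/13;  a_4 = 6;  u_3 = (u_2 − 6)/7 = -12/13
Digits: (0, 0, 3, 3, 6).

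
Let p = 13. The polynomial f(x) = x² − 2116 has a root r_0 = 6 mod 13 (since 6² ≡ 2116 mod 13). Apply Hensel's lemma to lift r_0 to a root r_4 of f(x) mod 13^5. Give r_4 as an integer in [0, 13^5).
r_4 = 371247 (mod 371293)

Hensel's recurrence: r_{i+1} = r_i − f(r_i)·(f′(r_i))^{-1} mod 13^{i+2}, with f′(x) = 2x. Iterate:
  r_0 = 6 (mod 13)
  r_1 = 123 (mod 169)
  r_2 = 2151 (mod 2197)
  r_3 = 28515 (mod 28561)
  r_4 = 371247 (mod 371293)
Final: r_4 = 371247, and one checks f(r_4) ≡ 0 mod 13^5.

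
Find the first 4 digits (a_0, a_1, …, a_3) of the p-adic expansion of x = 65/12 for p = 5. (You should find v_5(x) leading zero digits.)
(a_0, …, a_3) = (0, 4, 4, 2)

v_5(65/12) = 1, so a_0 = ... = a_0 = 0. Factor out: x = 5^1 · u with u = 13/12 a unit in ℤ_5. Expand u iteratively via a_{v+i} = u_i mod 5, u_{i+1} = (u_i − a_{v+i})/5:
  u_0 = 13/12;  a_1 = 4;  u_1 = (u_0 − 4)/5 = -7/12
  u_1 = -7/12;  a_2 = 4;  u_2 = (u_1 − 4)/5 = -11/12
  u_2 = -11/12;  a_3 = 2;  u_3 = (u_2 − 2)/5 = -7/12
Digits: (0, 4, 4, 2).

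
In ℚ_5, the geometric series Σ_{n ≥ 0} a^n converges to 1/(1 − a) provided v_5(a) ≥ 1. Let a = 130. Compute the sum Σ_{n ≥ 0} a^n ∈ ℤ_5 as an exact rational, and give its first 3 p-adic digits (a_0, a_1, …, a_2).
Σ a^n = 1/(1 − a) = -1/129;  first 3 digits = (1, 1, 1)

v_5(a) = 1 ≥ 1, so the series converges in ℤ_5 to 1/(1 − a) = 1/(1 − 130) = -1/129. Expand this rational in ℤ_5: compute digits iteratively via d_i = x_i mod 5, x_{i+1} = (x_i − d_i)/5. The first 3 digits are (1, 1, 1).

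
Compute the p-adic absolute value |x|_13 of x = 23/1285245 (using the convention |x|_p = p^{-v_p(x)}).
|23/1285245|_13 = 28561

Step 1 — compute v_13(x) by factoring powers of 13 out of the numerator and denominator: v_13(23/1285245) = -4. Step 2 — apply |x|_p = p^{-v_p(x)} = 13^{4} = 28561.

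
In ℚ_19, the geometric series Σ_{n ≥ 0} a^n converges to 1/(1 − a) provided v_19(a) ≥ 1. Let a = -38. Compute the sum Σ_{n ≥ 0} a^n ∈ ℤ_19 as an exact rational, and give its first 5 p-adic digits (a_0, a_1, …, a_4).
Σ a^n = 1/(1 − a) = 1/39;  first 5 digits = (1, 17, 3, 11, 15)

v_19(a) = 1 ≥ 1, so the series converges in ℤ_19 to 1/(1 − a) = 1/(1 − (-38)) = 1/39. Expand this rational in ℤ_19: compute digits iteratively via d_i = x_i mod 19, x_{i+1} = (x_i − d_i)/19. The first 5 digits are (1, 17, 3, 11, 15).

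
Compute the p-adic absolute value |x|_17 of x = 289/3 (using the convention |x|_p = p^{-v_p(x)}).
|289/3|_17 = 1/289

Step 1 — compute v_17(x) by factoring powers of 17 out of the numerator and denominator: v_17(289/3) = 2. Step 2 — apply |x|_p = p^{-v_p(x)} = 17^{-2} = 1/289.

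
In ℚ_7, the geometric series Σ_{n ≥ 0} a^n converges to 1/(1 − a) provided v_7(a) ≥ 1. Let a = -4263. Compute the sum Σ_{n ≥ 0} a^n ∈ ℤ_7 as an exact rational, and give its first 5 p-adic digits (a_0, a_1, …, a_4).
Σ a^n = 1/(1 − a) = 1/4264;  first 5 digits = (1, 0, 4, 1, 0)

v_7(a) = 2 ≥ 1, so the series converges in ℤ_7 to 1/(1 − a) = 1/(1 − (-4263)) = 1/4264. Expand this rational in ℤ_7: compute digits iteratively via d_i = x_i mod 7, x_{i+1} = (x_i − d_i)/7. The first 5 digits are (1, 0, 4, 1, 0).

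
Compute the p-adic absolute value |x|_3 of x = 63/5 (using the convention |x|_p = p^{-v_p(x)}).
|63/5|_3 = 1/9

Step 1 — compute v_3(x) by factoring powers of 3 out of the numerator and denominator: v_3(63/5) = 2. Step 2 — apply |x|_p = p^{-v_p(x)} = 3^{-2} = 1/9.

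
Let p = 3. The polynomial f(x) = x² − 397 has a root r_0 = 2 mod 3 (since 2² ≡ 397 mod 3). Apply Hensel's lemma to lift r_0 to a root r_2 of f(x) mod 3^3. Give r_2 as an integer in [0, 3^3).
r_2 = 17 (mod 27)

Hensel's recurrence: r_{i+1} = r_i − f(r_i)·(f′(r_i))^{-1} mod 3^{i+2}, with f′(x) = 2x. Iterate:
  r_0 = 2 (mod 3)
  r_1 = 8 (mod 9)
  r_2 = 17 (mod 27)
Final: r_2 = 17, and one checks f(r_2) ≡ 0 mod 3^3.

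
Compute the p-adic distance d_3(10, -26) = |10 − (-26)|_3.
d_3(10, -26) = 1/9

Step 1 — x − y = 10 − (-26) = 36. Step 2 — v_3(36) = 2 (factor: 36 = (3^2 · 4); the sign does not affect v_p). Step 3 — |x − y|_3 = 3^{-2} = 1/9.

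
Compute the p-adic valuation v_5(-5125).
v_5(-5125) = 3

v_5(n) is the largest exponent k such that 5^k divides n. Factor out: -5125 = -5^3 · 41. (Sign doesn't affect v_p.) So v_5(-5125) = 3.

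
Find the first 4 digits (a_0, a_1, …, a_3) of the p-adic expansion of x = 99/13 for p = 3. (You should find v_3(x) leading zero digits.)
(a_0, …, a_3) = (0, 0, 2, 1)

v_3(99/13) = 2, so a_0 = ... = a_1 = 0. Factor out: x = 3^2 · u with u = 11/13 a unit in ℤ_3. Expand u iteratively via a_{v+i} = u_i mod 3, u_{i+1} = (u_i − a_{v+i})/3:
  u_0 = 11/13;  a_2 = 2;  u_1 = (u_0 − 2)/3 = -5/13
  u_1 = -5/13;  a_3 = 1;  u_2 = (u_1 − 1)/3 = -6/13
Digits: (0, 0, 2, 1).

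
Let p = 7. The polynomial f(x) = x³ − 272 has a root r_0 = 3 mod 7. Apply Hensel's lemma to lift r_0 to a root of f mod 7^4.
r_3 = 101 (mod 2401)

Hensel: r_{i+1} = r_i − f(r_i)/f′(r_i) mod 7^{i+2}, where f′(x) = 3x². Iterate:
  r_0 = 3 (mod 7)
  r_1 = 3 (mod 49)
  r_2 = 101 (mod 343)
  r_3 = 101 (mod 2401)
Final: r = 101 with f(r) ≡ 0 mod 7^4.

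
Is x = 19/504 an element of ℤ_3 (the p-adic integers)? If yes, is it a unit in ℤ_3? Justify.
x ∉ ℤ_3 (v_3(x) = -2 < 0)

ℤ_3 = {x ∈ ℚ_3 : v_3(x) ≥ 0} and ℤ_3^× = {x ∈ ℤ_3 : v_3(x) = 0}. Here v_3(19/504) = v_3(num) − v_3(den) = -2; compare against these criteria.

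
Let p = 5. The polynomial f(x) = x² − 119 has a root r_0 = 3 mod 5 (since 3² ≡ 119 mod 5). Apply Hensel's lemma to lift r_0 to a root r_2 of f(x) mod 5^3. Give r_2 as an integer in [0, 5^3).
r_2 = 88 (mod 125)

Hensel's recurrence: r_{i+1} = r_i − f(r_i)·(f′(r_i))^{-1} mod 5^{i+2}, with f′(x) = 2x. Iterate:
  r_0 = 3 (mod 5)
  r_1 = 13 (mod 25)
  r_2 = 88 (mod 125)
Final: r_2 = 88, and one checks f(r_2) ≡ 0 mod 5^3.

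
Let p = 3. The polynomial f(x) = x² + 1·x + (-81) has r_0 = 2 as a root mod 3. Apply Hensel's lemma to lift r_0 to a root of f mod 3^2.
r_1 = 8 (mod 9)

Hensel: r_{i+1} = r_i − f(r_i)·(f′(r_i))^{-1} mod 3^{i+2}, f′(x) = 2x + 1. Iterate:
  r_0 = 2 (mod 3)
  r_1 = 8 (mod 9)
Final: r = 8 satisfies f(r) ≡ 0 mod 3^2.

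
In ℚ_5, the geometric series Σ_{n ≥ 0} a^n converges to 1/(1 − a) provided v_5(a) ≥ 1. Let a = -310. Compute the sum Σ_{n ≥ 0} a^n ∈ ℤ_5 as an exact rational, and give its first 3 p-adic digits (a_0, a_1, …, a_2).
Σ a^n = 1/(1 − a) = 1/311;  first 3 digits = (1, 3, 1)

v_5(a) = 1 ≥ 1, so the series converges in ℤ_5 to 1/(1 − a) = 1/(1 − (-310)) = 1/311. Expand this rational in ℤ_5: compute digits iteratively via d_i = x_i mod 5, x_{i+1} = (x_i − d_i)/5. The first 3 digits are (1, 3, 1).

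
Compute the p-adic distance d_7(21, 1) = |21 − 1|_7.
d_7(21, 1) = 1

Step 1 — x − y = 21 − 1 = 20. Step 2 — v_7(20) = 0 (factor: 20 = (7^0 · 20); the sign does not affect v_p). Step 3 — |x − y|_7 = 7^{0} = 1.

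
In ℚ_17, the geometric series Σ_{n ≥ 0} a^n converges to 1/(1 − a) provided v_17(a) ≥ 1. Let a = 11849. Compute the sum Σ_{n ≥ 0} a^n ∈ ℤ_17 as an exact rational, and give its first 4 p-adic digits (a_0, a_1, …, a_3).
Σ a^n = 1/(1 − a) = -1/11848;  first 4 digits = (1, 0, 7, 2)

v_17(a) = 2 ≥ 1, so the series converges in ℤ_17 to 1/(1 − a) = 1/(1 − 11849) = -1/11848. Expand this rational in ℤ_17: compute digits iteratively via d_i = x_i mod 17, x_{i+1} = (x_i − d_i)/17. The first 4 digits are (1, 0, 7, 2).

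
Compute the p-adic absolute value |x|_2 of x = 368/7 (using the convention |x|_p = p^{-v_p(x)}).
|368/7|_2 = 1/16

Step 1 — compute v_2(x) by factoring powers of 2 out of the numerator and denominator: v_2(368/7) = 4. Step 2 — apply |x|_p = p^{-v_p(x)} = 2^{-4} = 1/16.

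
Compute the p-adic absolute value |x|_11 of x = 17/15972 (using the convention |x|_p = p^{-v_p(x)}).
|17/15972|_11 = 1331

Step 1 — compute v_11(x) by factoring powers of 11 out of the numerator and denominator: v_11(17/15972) = -3. Step 2 — apply |x|_p = p^{-v_p(x)} = 11^{3} = 1331.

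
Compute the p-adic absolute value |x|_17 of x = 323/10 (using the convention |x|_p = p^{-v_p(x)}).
|323/10|_17 = 1/17

Step 1 — compute v_17(x) by factoring powers of 17 out of the numerator and denominator: v_17(323/10) = 1. Step 2 — apply |x|_p = p^{-v_p(x)} = 17^{-1} = 1/17.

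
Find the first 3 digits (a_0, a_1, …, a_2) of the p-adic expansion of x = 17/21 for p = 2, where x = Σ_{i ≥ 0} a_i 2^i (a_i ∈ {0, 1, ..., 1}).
(a_0, …, a_2) = (1, 0, 1)

v_2(17/21) = 0 (numerator and denominator both coprime to 2), so x ∈ ℤ_2^×. Compute digits iteratively via a_i = x_i mod 2, x_{i+1} = (x_i − a_i)/2, with x_0 = x:
  x_0 = 17/21;  a_0 = 1;  x_1 = (x_0 − 1)/2 = -2/21
  x_1 = -2/21;  a_1 = 0;  x_2 = (x_1 − 0)/2 = -1/21
  x_2 = -1/21;  a_2 = 1;  x_3 = (x_2 − 1)/2 = -11/21
Digits: (1, 0, 1).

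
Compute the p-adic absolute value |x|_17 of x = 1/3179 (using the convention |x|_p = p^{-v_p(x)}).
|1/3179|_17 = 289

Step 1 — compute v_17(x) by factoring powers of 17 out of the numerator and denominator: v_17(1/3179) = -2. Step 2 — apply |x|_p = p^{-v_p(x)} = 17^{2} = 289.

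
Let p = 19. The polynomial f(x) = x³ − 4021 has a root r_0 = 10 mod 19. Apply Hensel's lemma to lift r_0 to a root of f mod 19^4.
r_3 = 70823 (mod 130321)

Hensel: r_{i+1} = r_i − f(r_i)/f′(r_i) mod 19^{i+2}, where f′(x) = 3x². Iterate:
  r_0 = 10 (mod 19)
  r_1 = 67 (mod 361)
  r_2 = 2233 (mod 6859)
  r_3 = 70823 (mod 130321)
Final: r = 70823 with f(r) ≡ 0 mod 19^4.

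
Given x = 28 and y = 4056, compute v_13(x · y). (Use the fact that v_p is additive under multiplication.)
v_13(113568) = 2

v_p(x) = 0 (factor: 28 = 13^0 · 28); v_p(y) = 2 (factor: 4056 = 13^2 · 24). Additivity: v_p(xy) = v_p(x) + v_p(y) = 0 + 2 = 2. (Direct check: xy = 113568 = 13^2 · (672).)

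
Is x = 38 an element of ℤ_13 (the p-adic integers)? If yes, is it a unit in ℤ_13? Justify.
x ∈ ℤ_13^× (unit); v_13(x) = 0

ℤ_13 = {x ∈ ℚ_13 : v_13(x) ≥ 0} and ℤ_13^× = {x ∈ ℤ_13 : v_13(x) = 0}. Here v_13(38) = v_13(num) − v_13(den) = 0; compare against these criteria.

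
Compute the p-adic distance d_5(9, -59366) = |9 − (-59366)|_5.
d_5(9, -59366) = 1/3125

Step 1 — x − y = 9 − (-59366) = 59375. Step 2 — v_5(59375) = 5 (factor: 59375 = (5^5 · 19); the sign does not affect v_p). Step 3 — |x − y|_5 = 5^{-5} = 1/3125.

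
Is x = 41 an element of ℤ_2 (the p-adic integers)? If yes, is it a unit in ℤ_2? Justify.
x ∈ ℤ_2^× (unit); v_2(x) = 0

ℤ_2 = {x ∈ ℚ_2 : v_2(x) ≥ 0} and ℤ_2^× = {x ∈ ℤ_2 : v_2(x) = 0}. Here v_2(41) = v_2(num) − v_2(den) = 0; compare against these criteria.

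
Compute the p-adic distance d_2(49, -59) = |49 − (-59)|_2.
d_2(49, -59) = 1/4

Step 1 — x − y = 49 − (-59) = 108. Step 2 — v_2(108) = 2 (factor: 108 = (2^2 · 27); the sign does not affect v_p). Step 3 — |x − y|_2 = 2^{-2} = 1/4.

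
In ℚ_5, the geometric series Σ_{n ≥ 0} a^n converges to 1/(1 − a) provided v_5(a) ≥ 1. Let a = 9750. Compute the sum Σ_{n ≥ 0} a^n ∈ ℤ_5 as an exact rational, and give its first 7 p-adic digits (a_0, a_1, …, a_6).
Σ a^n = 1/(1 − a) = -1/9749;  first 7 digits = (1, 0, 0, 3, 0, 3, 4)

v_5(a) = 3 ≥ 1, so the series converges in ℤ_5 to 1/(1 − a) = 1/(1 − 9750) = -1/9749. Expand this rational in ℤ_5: compute digits iteratively via d_i = x_i mod 5, x_{i+1} = (x_i − d_i)/5. The first 7 digits are (1, 0, 0, 3, 0, 3, 4).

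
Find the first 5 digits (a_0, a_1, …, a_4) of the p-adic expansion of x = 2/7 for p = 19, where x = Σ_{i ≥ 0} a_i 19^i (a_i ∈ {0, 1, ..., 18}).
(a_0, …, a_4) = (3, 8, 5, 16, 10)

v_19(2/7) = 0 (numerator and denominator both coprime to 19), so x ∈ ℤ_19^×. Compute digits iteratively via a_i = x_i mod 19, x_{i+1} = (x_i − a_i)/19, with x_0 = x:
  x_0 = 2/7;  a_0 = 3;  x_1 = (x_0 − 3)/19 = -1/7
  x_1 = -1/7;  a_1 = 8;  x_2 = (x_1 − 8)/19 = -3/7
  x_2 = -3/7;  a_2 = 5;  x_3 = (x_2 − 5)/19 = -2/7
  x_3 = -2/7;  a_3 = 16;  x_4 = (x_3 − 16)/19 = -6/7
  x_4 = -6/7;  a_4 = 10;  x_5 = (x_4 − 10)/19 = -4/7
Digits: (3, 8, 5, 16, 10).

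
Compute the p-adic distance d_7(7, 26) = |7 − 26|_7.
d_7(7, 26) = 1

Step 1 — x − y = 7 − 26 = -19. Step 2 — v_7(-19) = 0 (factor: -19 = −(7^0 · 19); the sign does not affect v_p). Step 3 — |x − y|_7 = 7^{0} = 1.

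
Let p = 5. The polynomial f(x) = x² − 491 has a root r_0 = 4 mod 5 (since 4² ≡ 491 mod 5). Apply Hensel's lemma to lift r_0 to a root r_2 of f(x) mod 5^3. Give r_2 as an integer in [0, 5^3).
r_2 = 79 (mod 125)

Hensel's recurrence: r_{i+1} = r_i − f(r_i)·(f′(r_i))^{-1} mod 5^{i+2}, with f′(x) = 2x. Iterate:
  r_0 = 4 (mod 5)
  r_1 = 4 (mod 25)
  r_2 = 79 (mod 125)
Final: r_2 = 79, and one checks f(r_2) ≡ 0 mod 5^3.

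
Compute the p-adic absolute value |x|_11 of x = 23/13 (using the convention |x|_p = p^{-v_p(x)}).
|23/13|_11 = 1

Step 1 — compute v_11(x) by factoring powers of 11 out of the numerator and denominator: v_11(23/13) = 0. Step 2 — apply |x|_p = p^{-v_p(x)} = 11^{0} = 1.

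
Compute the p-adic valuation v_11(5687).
v_11(5687) = 2

v_11(n) is the largest exponent k such that 11^k divides n. Factor out: 5687 = 11^2 · 47. (Sign doesn't affect v_p.) So v_11(5687) = 2.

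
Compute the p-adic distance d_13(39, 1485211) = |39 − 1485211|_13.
d_13(39, 1485211) = 1/371293

Step 1 — x − y = 39 − 1485211 = -1485172. Step 2 — v_13(-1485172) = 5 (factor: -1485172 = −(13^5 · 4); the sign does not affect v_p). Step 3 — |x − y|_13 = 13^{-5} = 1/371293.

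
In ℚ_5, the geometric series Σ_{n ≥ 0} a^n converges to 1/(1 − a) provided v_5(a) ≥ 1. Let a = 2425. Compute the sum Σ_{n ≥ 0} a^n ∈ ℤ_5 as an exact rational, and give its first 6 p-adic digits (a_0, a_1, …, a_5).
Σ a^n = 1/(1 − a) = -1/2424;  first 6 digits = (1, 0, 2, 4, 2, 2)

v_5(a) = 2 ≥ 1, so the series converges in ℤ_5 to 1/(1 − a) = 1/(1 − 2425) = -1/2424. Expand this rational in ℤ_5: compute digits iteratively via d_i = x_i mod 5, x_{i+1} = (x_i − d_i)/5. The first 6 digits are (1, 0, 2, 4, 2, 2).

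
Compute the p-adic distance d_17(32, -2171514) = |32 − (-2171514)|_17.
d_17(32, -2171514) = 1/83521

Step 1 — x − y = 32 − (-2171514) = 2171546. Step 2 — v_17(2171546) = 4 (factor: 2171546 = (17^4 · 26); the sign does not affect v_p). Step 3 — |x − y|_17 = 17^{-4} = 1/83521.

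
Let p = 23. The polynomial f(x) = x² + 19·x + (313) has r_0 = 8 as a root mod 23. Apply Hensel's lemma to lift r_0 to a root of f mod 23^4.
r_3 = 71952 (mod 279841)

Hensel: r_{i+1} = r_i − f(r_i)·(f′(r_i))^{-1} mod 23^{i+2}, f′(x) = 2x + 19. Iterate:
  r_0 = 8 (mod 23)
  r_1 = 8 (mod 529)
  r_2 = 11117 (mod 12167)
  r_3 = 71952 (mod 279841)
Final: r = 71952 satisfies f(r) ≡ 0 mod 23^4.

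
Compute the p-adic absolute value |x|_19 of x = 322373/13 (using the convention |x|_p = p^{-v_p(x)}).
|322373/13|_19 = 1/6859

Step 1 — compute v_19(x) by factoring powers of 19 out of the numerator and denominator: v_19(322373/13) = 3. Step 2 — apply |x|_p = p^{-v_p(x)} = 19^{-3} = 1/6859.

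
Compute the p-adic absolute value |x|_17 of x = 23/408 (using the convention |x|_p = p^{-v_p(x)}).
|23/408|_17 = 17

Step 1 — compute v_17(x) by factoring powers of 17 out of the numerator and denominator: v_17(23/408) = -1. Step 2 — apply |x|_p = p^{-v_p(x)} = 17^{1} = 17.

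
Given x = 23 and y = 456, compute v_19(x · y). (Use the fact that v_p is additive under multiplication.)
v_19(10488) = 1

v_p(x) = 0 (factor: 23 = 19^0 · 23); v_p(y) = 1 (factor: 456 = 19^1 · 24). Additivity: v_p(xy) = v_p(x) + v_p(y) = 0 + 1 = 1. (Direct check: xy = 10488 = 19^1 · (552).)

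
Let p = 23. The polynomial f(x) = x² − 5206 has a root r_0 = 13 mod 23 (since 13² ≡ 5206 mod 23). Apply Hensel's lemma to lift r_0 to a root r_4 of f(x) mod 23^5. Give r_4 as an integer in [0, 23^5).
r_4 = 2277450 (mod 6436343)

Hensel's recurrence: r_{i+1} = r_i − f(r_i)·(f′(r_i))^{-1} mod 23^{i+2}, with f′(x) = 2x. Iterate:
  r_0 = 13 (mod 23)
  r_1 = 105 (mod 529)
  r_2 = 2221 (mod 12167)
  r_3 = 38722 (mod 279841)
  r_4 = 2277450 (mod 6436343)
Final: r_4 = 2277450, and one checks f(r_4) ≡ 0 mod 23^5.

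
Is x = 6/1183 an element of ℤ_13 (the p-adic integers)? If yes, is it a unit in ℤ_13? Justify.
x ∉ ℤ_13 (v_13(x) = -2 < 0)

ℤ_13 = {x ∈ ℚ_13 : v_13(x) ≥ 0} and ℤ_13^× = {x ∈ ℤ_13 : v_13(x) = 0}. Here v_13(6/1183) = v_13(num) − v_13(den) = -2; compare against these criteria.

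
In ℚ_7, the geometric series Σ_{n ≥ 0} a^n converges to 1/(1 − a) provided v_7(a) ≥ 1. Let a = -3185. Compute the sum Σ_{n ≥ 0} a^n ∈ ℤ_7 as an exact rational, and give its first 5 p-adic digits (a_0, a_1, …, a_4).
Σ a^n = 1/(1 − a) = 1/3186;  first 5 digits = (1, 0, 5, 4, 2)

v_7(a) = 2 ≥ 1, so the series converges in ℤ_7 to 1/(1 − a) = 1/(1 − (-3185)) = 1/3186. Expand this rational in ℤ_7: compute digits iteratively via d_i = x_i mod 7, x_{i+1} = (x_i − d_i)/7. The first 5 digits are (1, 0, 5, 4, 2).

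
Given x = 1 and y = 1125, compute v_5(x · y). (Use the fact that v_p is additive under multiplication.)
v_5(1125) = 3

v_p(x) = 0 (factor: 1 = 5^0 · 1); v_p(y) = 3 (factor: 1125 = 5^3 · 9). Additivity: v_p(xy) = v_p(x) + v_p(y) = 0 + 3 = 3. (Direct check: xy = 1125 = 5^3 · (9).)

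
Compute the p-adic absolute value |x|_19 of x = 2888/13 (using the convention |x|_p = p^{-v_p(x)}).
|2888/13|_19 = 1/361

Step 1 — compute v_19(x) by factoring powers of 19 out of the numerator and denominator: v_19(2888/13) = 2. Step 2 — apply |x|_p = p^{-v_p(x)} = 19^{-2} = 1/361.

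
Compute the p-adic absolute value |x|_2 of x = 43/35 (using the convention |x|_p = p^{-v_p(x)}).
|43/35|_2 = 1

Step 1 — compute v_2(x) by factoring powers of 2 out of the numerator and denominator: v_2(43/35) = 0. Step 2 — apply |x|_p = p^{-v_p(x)} = 2^{0} = 1.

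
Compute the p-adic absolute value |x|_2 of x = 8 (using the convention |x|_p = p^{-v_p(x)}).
|8|_2 = 1/8

Step 1 — compute v_2(x) by factoring powers of 2 out of the numerator and denominator: v_2(8) = 3. Step 2 — apply |x|_p = p^{-v_p(x)} = 2^{-3} = 1/8.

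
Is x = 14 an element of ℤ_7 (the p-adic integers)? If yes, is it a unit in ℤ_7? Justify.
x ∈ ℤ_7 but not a unit; v_7(x) = 1 > 0

ℤ_7 = {x ∈ ℚ_7 : v_7(x) ≥ 0} and ℤ_7^× = {x ∈ ℤ_7 : v_7(x) = 0}. Here v_7(14) = v_7(num) − v_7(den) = 1; compare against these criteria.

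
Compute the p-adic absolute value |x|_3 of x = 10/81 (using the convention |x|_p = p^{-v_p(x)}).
|10/81|_3 = 81

Step 1 — compute v_3(x) by factoring powers of 3 out of the numerator and denominator: v_3(10/81) = -4. Step 2 — apply |x|_p = p^{-v_p(x)} = 3^{4} = 81.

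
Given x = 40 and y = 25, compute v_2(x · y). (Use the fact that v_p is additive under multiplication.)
v_2(1000) = 3

v_p(x) = 3 (factor: 40 = 2^3 · 5); v_p(y) = 0 (factor: 25 = 2^0 · 25). Additivity: v_p(xy) = v_p(x) + v_p(y) = 3 + 0 = 3. (Direct check: xy = 1000 = 2^3 · (125).)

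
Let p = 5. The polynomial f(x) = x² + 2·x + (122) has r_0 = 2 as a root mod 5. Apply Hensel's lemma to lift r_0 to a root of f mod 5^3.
r_2 = 122 (mod 125)

Hensel: r_{i+1} = r_i − f(r_i)·(f′(r_i))^{-1} mod 5^{i+2}, f′(x) = 2x + 2. Iterate:
  r_0 = 2 (mod 5)
  r_1 = 22 (mod 25)
  r_2 = 122 (mod 125)
Final: r = 122 satisfies f(r) ≡ 0 mod 5^3.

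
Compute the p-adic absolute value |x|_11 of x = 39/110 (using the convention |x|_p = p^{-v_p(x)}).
|39/110|_11 = 11

Step 1 — compute v_11(x) by factoring powers of 11 out of the numerator and denominator: v_11(39/110) = -1. Step 2 — apply |x|_p = p^{-v_p(x)} = 11^{1} = 11.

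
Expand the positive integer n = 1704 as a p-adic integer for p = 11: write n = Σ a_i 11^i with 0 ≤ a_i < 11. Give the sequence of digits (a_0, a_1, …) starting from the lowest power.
(a_0, a_1, …) = (10, 0, 3, 1)

Repeated division by 11 gives the digits low-to-high: 1704 = 10 + 3·11^2 + 1·11^3. Digit sequence: (10, 0, 3, 1).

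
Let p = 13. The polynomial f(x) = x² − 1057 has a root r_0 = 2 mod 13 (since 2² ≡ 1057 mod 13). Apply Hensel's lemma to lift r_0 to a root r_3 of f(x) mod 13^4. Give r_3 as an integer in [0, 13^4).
r_3 = 18813 (mod 28561)

Hensel's recurrence: r_{i+1} = r_i − f(r_i)·(f′(r_i))^{-1} mod 13^{i+2}, with f′(x) = 2x. Iterate:
  r_0 = 2 (mod 13)
  r_1 = 54 (mod 169)
  r_2 = 1237 (mod 2197)
  r_3 = 18813 (mod 28561)
Final: r_3 = 18813, and one checks f(r_3) ≡ 0 mod 13^4.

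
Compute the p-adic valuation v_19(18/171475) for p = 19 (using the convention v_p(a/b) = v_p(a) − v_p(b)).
v_19(18/171475) = -3

Factor powers of 19 from the numerator and denominator of the reduced fraction: 18 = 19^0 · 18 and 171475 = 19^3 · 25. Apply v_p(a/b) = v_p(a) − v_p(b): v_19(18/171475) = 0 − 3 = -3.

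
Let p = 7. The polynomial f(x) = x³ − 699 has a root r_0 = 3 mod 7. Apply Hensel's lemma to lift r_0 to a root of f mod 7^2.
r_1 = 17 (mod 49)

Hensel: r_{i+1} = r_i − f(r_i)/f′(r_i) mod 7^{i+2}, where f′(x) = 3x². Iterate:
  r_0 = 3 (mod 7)
  r_1 = 17 (mod 49)
Final: r = 17 with f(r) ≡ 0 mod 7^2.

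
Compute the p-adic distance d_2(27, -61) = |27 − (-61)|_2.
d_2(27, -61) = 1/8

Step 1 — x − y = 27 − (-61) = 88. Step 2 — v_2(88) = 3 (factor: 88 = (2^3 · 11); the sign does not affect v_p). Step 3 — |x − y|_2 = 2^{-3} = 1/8.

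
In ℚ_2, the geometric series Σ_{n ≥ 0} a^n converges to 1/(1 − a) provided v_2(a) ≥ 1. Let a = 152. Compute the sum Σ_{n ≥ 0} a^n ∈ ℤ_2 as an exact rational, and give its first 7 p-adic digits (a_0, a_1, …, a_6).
Σ a^n = 1/(1 − a) = -1/151;  first 7 digits = (1, 0, 0, 1, 1, 0, 1)

v_2(a) = 3 ≥ 1, so the series converges in ℤ_2 to 1/(1 − a) = 1/(1 − 152) = -1/151. Expand this rational in ℤ_2: compute digits iteratively via d_i = x_i mod 2, x_{i+1} = (x_i − d_i)/2. The first 7 digits are (1, 0, 0, 1, 1, 0, 1).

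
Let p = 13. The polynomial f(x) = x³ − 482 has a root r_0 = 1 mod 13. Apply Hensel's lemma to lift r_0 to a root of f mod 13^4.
r_3 = 14977 (mod 28561)

Hensel: r_{i+1} = r_i − f(r_i)/f′(r_i) mod 13^{i+2}, where f′(x) = 3x². Iterate:
  r_0 = 1 (mod 13)
  r_1 = 105 (mod 169)
  r_2 = 1795 (mod 2197)
  r_3 = 14977 (mod 28561)
Final: r = 14977 with f(r) ≡ 0 mod 13^4.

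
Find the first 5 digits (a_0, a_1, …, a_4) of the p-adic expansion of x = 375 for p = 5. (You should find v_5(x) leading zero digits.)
(a_0, …, a_4) = (0, 0, 0, 3, 0)

v_5(375) = 3, so a_0 = ... = a_2 = 0. Factor out: x = 5^3 · u with u = 3 a unit in ℤ_5. Expand u iteratively via a_{v+i} = u_i mod 5, u_{i+1} = (u_i − a_{v+i})/5:
  u_0 = 3;  a_3 = 3;  u_1 = (u_0 − 3)/5 = 0
  u_1 = 0;  a_4 = 0;  u_2 = (u_1 − 0)/5 = 0
Digits: (0, 0, 0, 3, 0).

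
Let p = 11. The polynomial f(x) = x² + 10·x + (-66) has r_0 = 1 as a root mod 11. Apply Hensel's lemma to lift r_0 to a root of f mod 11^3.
r_2 = 419 (mod 1331)

Hensel: r_{i+1} = r_i − f(r_i)·(f′(r_i))^{-1} mod 11^{i+2}, f′(x) = 2x + 10. Iterate:
  r_0 = 1 (mod 11)
  r_1 = 56 (mod 121)
  r_2 = 419 (mod 1331)
Final: r = 419 satisfies f(r) ≡ 0 mod 11^3.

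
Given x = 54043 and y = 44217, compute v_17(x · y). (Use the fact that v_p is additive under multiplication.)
v_17(2389619331) = 6

v_p(x) = 3 (factor: 54043 = 17^3 · 11); v_p(y) = 3 (factor: 44217 = 17^3 · 9). Additivity: v_p(xy) = v_p(x) + v_p(y) = 3 + 3 = 6. (Direct check: xy = 2389619331 = 17^6 · (99).)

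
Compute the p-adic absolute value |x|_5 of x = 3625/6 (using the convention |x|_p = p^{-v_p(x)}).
|3625/6|_5 = 1/125

Step 1 — compute v_5(x) by factoring powers of 5 out of the numerator and denominator: v_5(3625/6) = 3. Step 2 — apply |x|_p = p^{-v_p(x)} = 5^{-3} = 1/125.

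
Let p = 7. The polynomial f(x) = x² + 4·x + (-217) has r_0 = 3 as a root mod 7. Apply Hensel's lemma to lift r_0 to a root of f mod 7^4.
r_3 = 983 (mod 2401)

Hensel: r_{i+1} = r_i − f(r_i)·(f′(r_i))^{-1} mod 7^{i+2}, f′(x) = 2x + 4. Iterate:
  r_0 = 3 (mod 7)
  r_1 = 3 (mod 49)
  r_2 = 297 (mod 343)
  r_3 = 983 (mod 2401)
Final: r = 983 satisfies f(r) ≡ 0 mod 7^4.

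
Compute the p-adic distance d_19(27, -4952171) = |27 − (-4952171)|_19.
d_19(27, -4952171) = 1/2476099

Step 1 — x − y = 27 − (-4952171) = 4952198. Step 2 — v_19(4952198) = 5 (factor: 4952198 = (19^5 · 2); the sign does not affect v_p). Step 3 — |x − y|_19 = 19^{-5} = 1/2476099.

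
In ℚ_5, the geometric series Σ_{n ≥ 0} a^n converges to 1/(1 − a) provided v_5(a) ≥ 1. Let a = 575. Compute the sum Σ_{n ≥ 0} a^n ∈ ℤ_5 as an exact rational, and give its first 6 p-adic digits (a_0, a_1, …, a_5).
Σ a^n = 1/(1 − a) = -1/574;  first 6 digits = (1, 0, 3, 4, 4, 0)

v_5(a) = 2 ≥ 1, so the series converges in ℤ_5 to 1/(1 − a) = 1/(1 − 575) = -1/574. Expand this rational in ℤ_5: compute digits iteratively via d_i = x_i mod 5, x_{i+1} = (x_i − d_i)/5. The first 6 digits are (1, 0, 3, 4, 4, 0).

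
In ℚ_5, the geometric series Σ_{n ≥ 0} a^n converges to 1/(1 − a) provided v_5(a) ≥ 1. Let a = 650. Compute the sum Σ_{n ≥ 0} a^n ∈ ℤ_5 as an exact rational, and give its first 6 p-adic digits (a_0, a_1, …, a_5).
Σ a^n = 1/(1 − a) = -1/649;  first 6 digits = (1, 0, 1, 0, 2, 0)

v_5(a) = 2 ≥ 1, so the series converges in ℤ_5 to 1/(1 − a) = 1/(1 − 650) = -1/649. Expand this rational in ℤ_5: compute digits iteratively via d_i = x_i mod 5, x_{i+1} = (x_i − d_i)/5. The first 6 digits are (1, 0, 1, 0, 2, 0).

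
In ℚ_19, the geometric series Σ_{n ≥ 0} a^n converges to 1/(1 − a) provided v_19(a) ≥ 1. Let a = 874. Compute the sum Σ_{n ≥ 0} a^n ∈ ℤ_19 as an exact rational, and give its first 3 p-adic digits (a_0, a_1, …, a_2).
Σ a^n = 1/(1 − a) = -1/873;  first 3 digits = (1, 8, 9)

v_19(a) = 1 ≥ 1, so the series converges in ℤ_19 to 1/(1 − a) = 1/(1 − 874) = -1/873. Expand this rational in ℤ_19: compute digits iteratively via d_i = x_i mod 19, x_{i+1} = (x_i − d_i)/19. The first 3 digits are (1, 8, 9).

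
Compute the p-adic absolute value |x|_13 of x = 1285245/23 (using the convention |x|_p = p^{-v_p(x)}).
|1285245/23|_13 = 1/28561

Step 1 — compute v_13(x) by factoring powers of 13 out of the numerator and denominator: v_13(1285245/23) = 4. Step 2 — apply |x|_p = p^{-v_p(x)} = 13^{-4} = 1/28561.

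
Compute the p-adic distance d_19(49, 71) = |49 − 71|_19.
d_19(49, 71) = 1

Step 1 — x − y = 49 − 71 = -22. Step 2 — v_19(-22) = 0 (factor: -22 = −(19^0 · 22); the sign does not affect v_p). Step 3 — |x − y|_19 = 19^{0} = 1.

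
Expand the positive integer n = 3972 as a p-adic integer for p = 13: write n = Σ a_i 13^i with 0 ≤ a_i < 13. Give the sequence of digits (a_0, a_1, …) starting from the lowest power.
(a_0, a_1, …) = (7, 6, 10, 1)

Repeated division by 13 gives the digits low-to-high: 3972 = 7 + 6·13^1 + 10·13^2 + 1·13^3. Digit sequence: (7, 6, 10, 1).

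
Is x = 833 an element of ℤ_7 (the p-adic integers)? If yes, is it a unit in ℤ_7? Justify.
x ∈ ℤ_7 but not a unit; v_7(x) = 2 > 0

ℤ_7 = {x ∈ ℚ_7 : v_7(x) ≥ 0} and ℤ_7^× = {x ∈ ℤ_7 : v_7(x) = 0}. Here v_7(833) = v_7(num) − v_7(den) = 2; compare against these criteria.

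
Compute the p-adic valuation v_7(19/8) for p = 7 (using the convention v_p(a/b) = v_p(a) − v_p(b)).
v_7(19/8) = 0

Factor powers of 7 from the numerator and denominator of the reduced fraction: 19 = 7^0 · 19 and 8 = 7^0 · 8. Apply v_p(a/b) = v_p(a) − v_p(b): v_7(19/8) = 0 − 0 = 0.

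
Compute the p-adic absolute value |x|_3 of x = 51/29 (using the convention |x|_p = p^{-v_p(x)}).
|51/29|_3 = 1/3

Step 1 — compute v_3(x) by factoring powers of 3 out of the numerator and denominator: v_3(51/29) = 1. Step 2 — apply |x|_p = p^{-v_p(x)} = 3^{-1} = 1/3.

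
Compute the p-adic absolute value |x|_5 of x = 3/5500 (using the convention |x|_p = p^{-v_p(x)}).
|3/5500|_5 = 125

Step 1 — compute v_5(x) by factoring powers of 5 out of the numerator and denominator: v_5(3/5500) = -3. Step 2 — apply |x|_p = p^{-v_p(x)} = 5^{3} = 125.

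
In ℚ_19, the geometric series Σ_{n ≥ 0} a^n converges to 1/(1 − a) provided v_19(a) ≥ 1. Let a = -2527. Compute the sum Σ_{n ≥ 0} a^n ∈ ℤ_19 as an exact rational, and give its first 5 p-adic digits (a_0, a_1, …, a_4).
Σ a^n = 1/(1 − a) = 1/2528;  first 5 digits = (1, 0, 12, 18, 10)

v_19(a) = 2 ≥ 1, so the series converges in ℤ_19 to 1/(1 − a) = 1/(1 − (-2527)) = 1/2528. Expand this rational in ℤ_19: compute digits iteratively via d_i = x_i mod 19, x_{i+1} = (x_i − d_i)/19. The first 5 digits are (1, 0, 12, 18, 10).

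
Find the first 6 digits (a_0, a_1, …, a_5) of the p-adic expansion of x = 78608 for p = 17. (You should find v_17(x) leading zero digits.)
(a_0, …, a_5) = (0, 0, 0, 16, 0, 0)

v_17(78608) = 3, so a_0 = ... = a_2 = 0. Factor out: x = 17^3 · u with u = 16 a unit in ℤ_17. Expand u iteratively via a_{v+i} = u_i mod 17, u_{i+1} = (u_i − a_{v+i})/17:
  u_0 = 16;  a_3 = 16;  u_1 = (u_0 − 16)/17 = 0
  u_1 = 0;  a_4 = 0;  u_2 = (u_1 − 0)/17 = 0
  u_2 = 0;  a_5 = 0;  u_3 = (u_2 − 0)/17 = 0
Digits: (0, 0, 0, 16, 0, 0).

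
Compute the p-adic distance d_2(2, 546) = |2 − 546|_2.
d_2(2, 546) = 1/32

Step 1 — x − y = 2 − 546 = -544. Step 2 — v_2(-544) = 5 (factor: -544 = −(2^5 · 17); the sign does not affect v_p). Step 3 — |x − y|_2 = 2^{-5} = 1/32.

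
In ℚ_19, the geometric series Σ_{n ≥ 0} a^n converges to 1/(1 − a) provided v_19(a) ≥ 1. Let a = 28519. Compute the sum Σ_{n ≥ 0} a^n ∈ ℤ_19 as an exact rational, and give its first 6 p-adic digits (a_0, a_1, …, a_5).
Σ a^n = 1/(1 − a) = -1/28518;  first 6 digits = (1, 0, 3, 4, 9, 5)

v_19(a) = 2 ≥ 1, so the series converges in ℤ_19 to 1/(1 − a) = 1/(1 − 28519) = -1/28518. Expand this rational in ℤ_19: compute digits iteratively via d_i = x_i mod 19, x_{i+1} = (x_i − d_i)/19. The first 6 digits are (1, 0, 3, 4, 9, 5).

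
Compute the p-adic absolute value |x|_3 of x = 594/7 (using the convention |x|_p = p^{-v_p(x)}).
|594/7|_3 = 1/27

Step 1 — compute v_3(x) by factoring powers of 3 out of the numerator and denominator: v_3(594/7) = 3. Step 2 — apply |x|_p = p^{-v_p(x)} = 3^{-3} = 1/27.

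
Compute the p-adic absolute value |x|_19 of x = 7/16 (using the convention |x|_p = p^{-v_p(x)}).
|7/16|_19 = 1

Step 1 — compute v_19(x) by factoring powers of 19 out of the numerator and denominator: v_19(7/16) = 0. Step 2 — apply |x|_p = p^{-v_p(x)} = 19^{0} = 1.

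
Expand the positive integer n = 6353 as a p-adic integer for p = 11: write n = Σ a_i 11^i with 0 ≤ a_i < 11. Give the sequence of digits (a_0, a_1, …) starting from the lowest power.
(a_0, a_1, …) = (6, 5, 8, 4)

Repeated division by 11 gives the digits low-to-high: 6353 = 6 + 5·11^1 + 8·11^2 + 4·11^3. Digit sequence: (6, 5, 8, 4).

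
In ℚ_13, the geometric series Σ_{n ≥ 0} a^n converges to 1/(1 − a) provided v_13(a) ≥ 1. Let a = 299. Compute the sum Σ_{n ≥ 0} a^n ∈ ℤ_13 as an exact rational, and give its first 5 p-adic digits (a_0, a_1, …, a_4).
Σ a^n = 1/(1 − a) = -1/298;  first 5 digits = (1, 10, 10, 0, 6)

v_13(a) = 1 ≥ 1, so the series converges in ℤ_13 to 1/(1 − a) = 1/(1 − 299) = -1/298. Expand this rational in ℤ_13: compute digits iteratively via d_i = x_i mod 13, x_{i+1} = (x_i − d_i)/13. The first 5 digits are (1, 10, 10, 0, 6).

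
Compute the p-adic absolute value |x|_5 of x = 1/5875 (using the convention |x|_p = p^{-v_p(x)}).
|1/5875|_5 = 125

Step 1 — compute v_5(x) by factoring powers of 5 out of the numerator and denominator: v_5(1/5875) = -3. Step 2 — apply |x|_p = p^{-v_p(x)} = 5^{3} = 125.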